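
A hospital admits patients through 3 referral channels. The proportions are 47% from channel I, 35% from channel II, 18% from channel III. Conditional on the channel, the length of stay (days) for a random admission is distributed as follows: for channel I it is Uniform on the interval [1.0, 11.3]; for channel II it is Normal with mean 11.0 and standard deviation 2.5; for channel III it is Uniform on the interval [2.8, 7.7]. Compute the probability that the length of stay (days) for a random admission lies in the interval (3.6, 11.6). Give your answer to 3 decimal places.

0.710

Conditional on each channel, P(3.6 < X < 11.6): I: 0.747573; II: 0.593297; III: 0.836735.
By total probability, P(3.6 < X < 11.6) = 0.47·0.747573 + 0.35·0.593297 + 0.18·0.836735 = 0.709625.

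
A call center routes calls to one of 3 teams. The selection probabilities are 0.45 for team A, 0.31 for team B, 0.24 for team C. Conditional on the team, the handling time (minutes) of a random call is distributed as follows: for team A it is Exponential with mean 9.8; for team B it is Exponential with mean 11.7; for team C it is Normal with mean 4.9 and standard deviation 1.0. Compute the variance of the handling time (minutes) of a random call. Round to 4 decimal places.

92.4308

Per component, A: μ=9.8, E[X²]=192.08; B: μ=11.7, E[X²]=273.78; C: μ=4.9, E[X²]=25.01.
E[X] = 0.45·9.8 + 0.31·11.7 + 0.24·4.9 = 9.213.
E[X²] = 0.45·192.08 + 0.31·273.78 + 0.24·25.01 = 177.31.
Var(X) = E[X²] − (E[X])² = 177.31 − 84.8794 = 92.4308.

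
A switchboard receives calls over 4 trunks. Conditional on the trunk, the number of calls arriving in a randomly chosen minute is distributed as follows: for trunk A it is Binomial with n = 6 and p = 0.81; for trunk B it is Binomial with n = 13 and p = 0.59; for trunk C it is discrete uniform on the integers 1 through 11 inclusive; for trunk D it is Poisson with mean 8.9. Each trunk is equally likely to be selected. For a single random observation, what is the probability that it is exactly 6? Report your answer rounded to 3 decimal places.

Conditional on each trunk, P(X = 6): A: 0.28243; B: 0.140967; C: 0.0909091; D: 0.0941427.
By total probability, P(X = 6) = 0.25·0.28243 + 0.25·0.140967 + 0.25·0.0909091 + 0.25·0.0941427 = 0.152112.

0.152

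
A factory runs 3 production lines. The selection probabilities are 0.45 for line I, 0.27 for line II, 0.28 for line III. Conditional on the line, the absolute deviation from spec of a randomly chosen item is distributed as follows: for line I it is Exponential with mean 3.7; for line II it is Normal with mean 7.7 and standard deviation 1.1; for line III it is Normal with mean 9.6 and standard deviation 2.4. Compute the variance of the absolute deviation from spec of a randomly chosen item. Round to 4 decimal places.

14.7030

Per component, I: μ=3.7, E[X²]=27.38; II: μ=7.7, E[X²]=60.5; III: μ=9.6, E[X²]=97.92.
E[X] = 0.45·3.7 + 0.27·7.7 + 0.28·9.6 = 6.432.
E[X²] = 0.45·27.38 + 0.27·60.5 + 0.28·97.92 = 56.0736.
Var(X) = E[X²] − (E[X])² = 56.0736 − 41.3706 = 14.703.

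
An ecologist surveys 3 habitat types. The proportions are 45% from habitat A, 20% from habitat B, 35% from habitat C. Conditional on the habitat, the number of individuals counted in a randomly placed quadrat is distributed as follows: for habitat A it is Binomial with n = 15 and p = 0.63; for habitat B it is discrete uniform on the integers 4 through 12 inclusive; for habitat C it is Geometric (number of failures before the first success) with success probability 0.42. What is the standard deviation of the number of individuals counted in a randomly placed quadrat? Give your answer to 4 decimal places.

Per component, A: μ=9.45, E[X²]=92.799; B: μ=8, E[X²]=70.6667; C: μ=1.38095, E[X²]=5.19501.
E[X] = 0.45·9.45 + 0.2·8 + 0.35·1.38095 = 6.33583.
E[X²] = 0.45·92.799 + 0.2·70.6667 + 0.35·5.19501 = 57.7111.
Var(X) = E[X²] − (E[X])² = 57.7111 − 40.1428 = 17.5684.
SD(X) = √17.5684 = 4.19146.

4.1915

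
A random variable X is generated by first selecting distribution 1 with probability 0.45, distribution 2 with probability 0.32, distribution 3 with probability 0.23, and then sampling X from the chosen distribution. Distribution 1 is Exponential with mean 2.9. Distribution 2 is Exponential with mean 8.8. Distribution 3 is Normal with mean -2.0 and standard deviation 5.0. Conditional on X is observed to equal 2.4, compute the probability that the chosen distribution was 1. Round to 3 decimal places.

Likelihoods f(2.4 | ·): 1: 0.150725; 2: 0.0865114; 3: 0.0541728.
Posterior ∝ prior × likelihood. Numerator for 1: 0.45·0.150725 = 0.0678263.
Normalizing constant: 0.45·0.150725 + 0.32·0.0865114 + 0.23·0.0541728 = 0.10797.
P(1 | observation) = 0.0678263 / 0.10797 = 0.628198.

0.628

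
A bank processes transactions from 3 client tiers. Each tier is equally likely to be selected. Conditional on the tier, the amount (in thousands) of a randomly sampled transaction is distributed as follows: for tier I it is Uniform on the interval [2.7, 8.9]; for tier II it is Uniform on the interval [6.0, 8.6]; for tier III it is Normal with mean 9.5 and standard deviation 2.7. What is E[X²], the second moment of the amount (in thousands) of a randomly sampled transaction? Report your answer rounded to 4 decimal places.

62.7456

For each component E[X²] = Var + (mean)², giving I: 36.8433; II: 53.8533; III: 97.54.
Overall E[X²] = 0.333333·36.8433 + 0.333333·53.8533 + 0.333333·97.54 = 62.7456.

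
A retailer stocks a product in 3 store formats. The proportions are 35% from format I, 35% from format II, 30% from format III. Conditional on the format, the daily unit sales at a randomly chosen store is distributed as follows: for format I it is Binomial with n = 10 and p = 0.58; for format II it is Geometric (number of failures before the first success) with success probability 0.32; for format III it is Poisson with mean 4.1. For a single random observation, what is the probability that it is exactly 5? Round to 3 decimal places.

Conditional on each format, P(X = 5): I: 0.216166; II: 0.0465259; III: 0.160004.
By total probability, P(X = 5) = 0.35·0.216166 + 0.35·0.0465259 + 0.3·0.160004 = 0.139943.

0.140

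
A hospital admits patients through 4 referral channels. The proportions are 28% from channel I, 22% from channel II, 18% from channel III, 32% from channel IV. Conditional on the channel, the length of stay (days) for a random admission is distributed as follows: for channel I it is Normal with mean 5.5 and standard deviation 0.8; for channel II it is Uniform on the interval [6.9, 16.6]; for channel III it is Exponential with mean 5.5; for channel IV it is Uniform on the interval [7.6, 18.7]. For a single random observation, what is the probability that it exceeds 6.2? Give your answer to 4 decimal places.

Conditional on each channel, P(X > 6.2): I: 0.190787; II: 1; III: 0.323915; IV: 1.
By total probability, P(X > 6.2) = 0.28·0.190787 + 0.22·1 + 0.18·0.323915 + 0.32·1 = 0.651725.

0.6517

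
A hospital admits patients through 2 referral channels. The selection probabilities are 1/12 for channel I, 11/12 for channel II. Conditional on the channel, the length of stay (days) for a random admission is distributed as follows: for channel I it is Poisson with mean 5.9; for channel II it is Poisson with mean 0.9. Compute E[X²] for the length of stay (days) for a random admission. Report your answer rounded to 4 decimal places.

For each component E[X²] = Var + (mean)², giving I: 40.71; II: 1.71.
Overall E[X²] = 0.0833333·40.71 + 0.916667·1.71 = 4.96.

4.9600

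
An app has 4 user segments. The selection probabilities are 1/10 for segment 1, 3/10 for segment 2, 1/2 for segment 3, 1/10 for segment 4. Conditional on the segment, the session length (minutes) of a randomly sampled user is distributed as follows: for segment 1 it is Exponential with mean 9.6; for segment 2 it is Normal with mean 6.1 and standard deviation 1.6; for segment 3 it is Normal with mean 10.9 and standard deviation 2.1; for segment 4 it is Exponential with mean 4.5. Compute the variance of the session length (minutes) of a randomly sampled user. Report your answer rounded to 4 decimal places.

Per component, 1: μ=9.6, E[X²]=184.32; 2: μ=6.1, E[X²]=39.77; 3: μ=10.9, E[X²]=123.22; 4: μ=4.5, E[X²]=40.5.
E[X] = 0.1·9.6 + 0.3·6.1 + 0.5·10.9 + 0.1·4.5 = 8.69.
E[X²] = 0.1·184.32 + 0.3·39.77 + 0.5·123.22 + 0.1·40.5 = 96.023.
Var(X) = E[X²] − (E[X])² = 96.023 − 75.5161 = 20.5069.

20.5069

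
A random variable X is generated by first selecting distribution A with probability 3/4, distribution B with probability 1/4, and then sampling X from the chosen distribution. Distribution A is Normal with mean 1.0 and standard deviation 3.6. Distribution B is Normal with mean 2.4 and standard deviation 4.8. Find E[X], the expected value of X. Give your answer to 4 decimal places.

Component means — A: 1; B: 2.4.
E[X] = 0.75·1 + 0.25·2.4 = 1.35.

1.3500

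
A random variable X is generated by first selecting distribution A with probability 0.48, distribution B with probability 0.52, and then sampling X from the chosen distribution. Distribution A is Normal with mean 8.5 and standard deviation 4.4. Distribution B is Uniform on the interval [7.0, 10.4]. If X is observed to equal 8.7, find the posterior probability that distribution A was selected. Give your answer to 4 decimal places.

Likelihoods f(8.7 | ·): A: 0.0905751; B: 0.294118.
Posterior ∝ prior × likelihood. Numerator for A: 0.48·0.0905751 = 0.043476.
Normalizing constant: 0.48·0.0905751 + 0.52·0.294118 = 0.196417.
P(A | observation) = 0.043476 / 0.196417 = 0.221345.

0.2213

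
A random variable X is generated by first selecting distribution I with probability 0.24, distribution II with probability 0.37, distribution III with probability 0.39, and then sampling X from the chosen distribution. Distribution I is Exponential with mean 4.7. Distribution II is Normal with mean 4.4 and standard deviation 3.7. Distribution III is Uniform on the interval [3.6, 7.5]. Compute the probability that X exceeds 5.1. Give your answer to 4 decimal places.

0.4783

Conditional on each component, P(X > 5.1): I: 0.337866; II: 0.424972; III: 0.615385.
By total probability, P(X > 5.1) = 0.24·0.337866 + 0.37·0.424972 + 0.39·0.615385 = 0.478328.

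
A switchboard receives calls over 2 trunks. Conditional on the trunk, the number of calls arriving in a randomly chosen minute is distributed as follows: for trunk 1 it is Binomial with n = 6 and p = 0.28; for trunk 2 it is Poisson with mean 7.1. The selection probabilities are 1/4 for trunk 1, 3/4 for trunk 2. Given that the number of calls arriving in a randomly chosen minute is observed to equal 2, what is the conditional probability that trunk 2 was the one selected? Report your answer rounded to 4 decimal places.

0.1649

Likelihoods P(X=2 | ·): 1: 0.316037; 2: 0.0207968.
Posterior ∝ prior × likelihood. Numerator for 2: 0.75·0.0207968 = 0.0155976.
Normalizing constant: 0.25·0.316037 + 0.75·0.0207968 = 0.0946067.
P(2 | observation) = 0.0155976 / 0.0946067 = 0.164868.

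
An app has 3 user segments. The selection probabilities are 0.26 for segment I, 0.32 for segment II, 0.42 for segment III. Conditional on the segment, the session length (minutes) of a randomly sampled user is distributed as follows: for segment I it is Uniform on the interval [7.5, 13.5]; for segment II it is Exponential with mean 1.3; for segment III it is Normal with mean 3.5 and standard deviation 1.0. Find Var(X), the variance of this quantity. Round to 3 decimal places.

Per component, I: μ=10.5, E[X²]=113.25; II: μ=1.3, E[X²]=3.38; III: μ=3.5, E[X²]=13.25.
E[X] = 0.26·10.5 + 0.32·1.3 + 0.42·3.5 = 4.616.
E[X²] = 0.26·113.25 + 0.32·3.38 + 0.42·13.25 = 36.0916.
Var(X) = E[X²] − (E[X])² = 36.0916 − 21.3075 = 14.7841.

14.784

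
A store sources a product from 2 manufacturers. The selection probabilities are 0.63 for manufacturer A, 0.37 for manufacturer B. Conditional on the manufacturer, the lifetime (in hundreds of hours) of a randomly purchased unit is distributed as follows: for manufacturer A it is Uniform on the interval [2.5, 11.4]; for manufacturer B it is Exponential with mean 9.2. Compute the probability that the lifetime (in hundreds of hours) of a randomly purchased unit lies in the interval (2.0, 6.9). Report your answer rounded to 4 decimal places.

Conditional on each manufacturer, P(2.0 < X < 6.9): A: 0.494382; B: 0.332249.
By total probability, P(2.0 < X < 6.9) = 0.63·0.494382 + 0.37·0.332249 = 0.434393.

0.4344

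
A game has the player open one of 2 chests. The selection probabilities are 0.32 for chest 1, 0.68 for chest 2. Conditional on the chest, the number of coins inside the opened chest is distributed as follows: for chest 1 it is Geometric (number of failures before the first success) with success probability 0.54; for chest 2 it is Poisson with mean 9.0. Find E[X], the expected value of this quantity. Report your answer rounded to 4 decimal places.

Component means — 1: 0.851852; 2: 9.
E[X] = 0.32·0.851852 + 0.68·9 = 6.39259.

6.3926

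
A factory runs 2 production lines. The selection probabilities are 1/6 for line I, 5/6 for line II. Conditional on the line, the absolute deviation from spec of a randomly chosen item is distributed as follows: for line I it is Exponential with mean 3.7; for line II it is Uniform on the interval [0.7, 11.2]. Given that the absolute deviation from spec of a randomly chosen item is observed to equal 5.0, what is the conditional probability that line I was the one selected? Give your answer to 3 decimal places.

0.128

Likelihoods f(5.0 | ·): I: 0.0699703; II: 0.0952381.
Posterior ∝ prior × likelihood. Numerator for I: 0.166667·0.0699703 = 0.0116617.
Normalizing constant: 0.166667·0.0699703 + 0.833333·0.0952381 = 0.0910268.
P(I | observation) = 0.0116617 / 0.0910268 = 0.128113.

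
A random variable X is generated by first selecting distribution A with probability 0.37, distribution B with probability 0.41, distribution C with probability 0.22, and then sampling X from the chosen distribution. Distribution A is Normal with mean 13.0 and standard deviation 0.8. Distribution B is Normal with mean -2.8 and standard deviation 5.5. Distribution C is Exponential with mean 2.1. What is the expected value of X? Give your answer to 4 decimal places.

Component means — A: 13; B: -2.8; C: 2.1.
E[X] = 0.37·13 + 0.41·-2.8 + 0.22·2.1 = 4.124.

4.1240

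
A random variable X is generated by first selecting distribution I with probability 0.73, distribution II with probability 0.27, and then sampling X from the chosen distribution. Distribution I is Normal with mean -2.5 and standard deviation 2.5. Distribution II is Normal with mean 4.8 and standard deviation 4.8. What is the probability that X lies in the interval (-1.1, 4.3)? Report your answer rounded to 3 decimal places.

0.302

Conditional on each component, P(-1.1 < X < 4.3): I: 0.284476; II: 0.349014.
By total probability, P(-1.1 < X < 4.3) = 0.73·0.284476 + 0.27·0.349014 = 0.301901.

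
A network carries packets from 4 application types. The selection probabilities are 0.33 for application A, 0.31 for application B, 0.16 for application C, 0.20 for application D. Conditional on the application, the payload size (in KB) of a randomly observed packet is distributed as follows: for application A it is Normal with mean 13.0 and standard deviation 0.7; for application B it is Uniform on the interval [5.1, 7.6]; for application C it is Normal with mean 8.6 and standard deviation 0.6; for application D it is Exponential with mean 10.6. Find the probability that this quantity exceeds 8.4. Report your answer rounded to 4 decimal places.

0.5214

Conditional on each application, P(X > 8.4): A: 1; B: 0; C: 0.630559; D: 0.452733.
By total probability, P(X > 8.4) = 0.33·1 + 0.31·0 + 0.16·0.630559 + 0.2·0.452733 = 0.521436.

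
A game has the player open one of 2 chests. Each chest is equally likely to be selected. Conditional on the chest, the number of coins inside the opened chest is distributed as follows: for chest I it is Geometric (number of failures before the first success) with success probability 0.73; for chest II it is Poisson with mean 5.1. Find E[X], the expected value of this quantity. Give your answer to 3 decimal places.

2.735

Component means — I: 0.369863; II: 5.1.
E[X] = 0.5·0.369863 + 0.5·5.1 = 2.73493.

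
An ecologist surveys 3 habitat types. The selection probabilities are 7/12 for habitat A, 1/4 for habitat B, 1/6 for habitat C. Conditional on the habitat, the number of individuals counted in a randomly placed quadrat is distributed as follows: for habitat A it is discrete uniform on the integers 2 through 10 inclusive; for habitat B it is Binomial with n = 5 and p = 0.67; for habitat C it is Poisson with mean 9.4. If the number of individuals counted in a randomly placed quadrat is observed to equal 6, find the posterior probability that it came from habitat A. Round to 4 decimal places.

Likelihoods P(X=6 | ·): A: 0.111111; B: 0; C: 0.0792623.
Posterior ∝ prior × likelihood. Numerator for A: 0.583333·0.111111 = 0.0648148.
Normalizing constant: 0.583333·0.111111 + 0.25·0 + 0.166667·0.0792623 = 0.0780252.
P(A | observation) = 0.0648148 / 0.0780252 = 0.830691.

0.8307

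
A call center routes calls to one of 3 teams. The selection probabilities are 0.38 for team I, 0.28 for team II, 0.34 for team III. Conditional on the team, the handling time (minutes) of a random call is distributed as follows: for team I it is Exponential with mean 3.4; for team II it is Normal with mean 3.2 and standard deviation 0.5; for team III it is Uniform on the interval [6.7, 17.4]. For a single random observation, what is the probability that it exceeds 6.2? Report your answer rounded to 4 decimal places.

0.4014

Conditional on each team, P(X > 6.2): I: 0.161455; II: 9.86588e-10; III: 1.
By total probability, P(X > 6.2) = 0.38·0.161455 + 0.28·9.86588e-10 + 0.34·1 = 0.401353.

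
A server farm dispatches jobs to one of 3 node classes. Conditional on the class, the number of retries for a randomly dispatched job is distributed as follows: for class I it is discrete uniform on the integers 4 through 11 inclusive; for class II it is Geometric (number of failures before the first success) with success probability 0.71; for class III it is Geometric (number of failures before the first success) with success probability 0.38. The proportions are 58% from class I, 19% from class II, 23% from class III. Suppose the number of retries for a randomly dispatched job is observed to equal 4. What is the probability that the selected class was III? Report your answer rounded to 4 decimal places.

Likelihoods P(X=4 | ·): I: 0.125; II: 0.0050217; III: 0.0561501.
Posterior ∝ prior × likelihood. Numerator for III: 0.23·0.0561501 = 0.0129145.
Normalizing constant: 0.58·0.125 + 0.19·0.0050217 + 0.23·0.0561501 = 0.0863686.
P(III | observation) = 0.0129145 / 0.0863686 = 0.149528.

0.1495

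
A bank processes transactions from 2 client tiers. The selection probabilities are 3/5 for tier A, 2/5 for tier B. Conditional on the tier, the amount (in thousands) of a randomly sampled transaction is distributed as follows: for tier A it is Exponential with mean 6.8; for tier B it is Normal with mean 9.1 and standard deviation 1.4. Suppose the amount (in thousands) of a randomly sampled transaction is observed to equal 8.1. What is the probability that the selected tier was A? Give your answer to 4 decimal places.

0.2329

Likelihoods f(8.1 | ·): A: 0.0446858; B: 0.220797.
Posterior ∝ prior × likelihood. Numerator for A: 0.6·0.0446858 = 0.0268115.
Normalizing constant: 0.6·0.0446858 + 0.4·0.220797 = 0.11513.
P(A | observation) = 0.0268115 / 0.11513 = 0.23288.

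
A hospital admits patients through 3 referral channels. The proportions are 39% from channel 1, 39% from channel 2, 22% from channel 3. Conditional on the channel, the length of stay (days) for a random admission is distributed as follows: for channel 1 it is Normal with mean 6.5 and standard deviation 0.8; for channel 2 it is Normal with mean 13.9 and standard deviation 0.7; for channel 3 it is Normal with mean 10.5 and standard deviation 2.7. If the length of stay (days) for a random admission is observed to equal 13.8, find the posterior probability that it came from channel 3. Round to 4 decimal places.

0.0654

Likelihoods f(13.8 | ·): 1: 4.13923e-19; 2: 0.564132; 3: 0.0700109.
Posterior ∝ prior × likelihood. Numerator for 3: 0.22·0.0700109 = 0.0154024.
Normalizing constant: 0.39·4.13923e-19 + 0.39·0.564132 + 0.22·0.0700109 = 0.235414.
P(3 | observation) = 0.0154024 / 0.235414 = 0.065427.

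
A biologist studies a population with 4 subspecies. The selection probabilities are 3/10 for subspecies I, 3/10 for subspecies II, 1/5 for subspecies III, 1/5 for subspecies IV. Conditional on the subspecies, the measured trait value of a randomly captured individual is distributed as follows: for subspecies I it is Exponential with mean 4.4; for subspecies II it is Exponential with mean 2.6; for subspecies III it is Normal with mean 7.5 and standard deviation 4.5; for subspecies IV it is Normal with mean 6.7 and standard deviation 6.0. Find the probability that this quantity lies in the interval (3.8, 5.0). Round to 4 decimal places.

Conditional on each subspecies, P(3.8 < X < 5.0): I: 0.100642; II: 0.0857227; III: 0.0837821; IV: 0.0740311.
By total probability, P(3.8 < X < 5.0) = 0.3·0.100642 + 0.3·0.0857227 + 0.2·0.0837821 + 0.2·0.0740311 = 0.0874721.

0.0875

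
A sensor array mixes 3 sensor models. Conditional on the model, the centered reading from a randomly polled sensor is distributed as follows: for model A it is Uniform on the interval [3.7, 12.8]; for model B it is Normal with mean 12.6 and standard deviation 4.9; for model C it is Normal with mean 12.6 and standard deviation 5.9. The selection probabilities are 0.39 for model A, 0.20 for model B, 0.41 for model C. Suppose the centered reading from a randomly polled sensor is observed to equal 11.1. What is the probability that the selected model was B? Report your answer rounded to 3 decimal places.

Likelihoods f(11.1 | ·): A: 0.10989; B: 0.07769; C: 0.065467.
Posterior ∝ prior × likelihood. Numerator for B: 0.2·0.07769 = 0.015538.
Normalizing constant: 0.39·0.10989 + 0.2·0.07769 + 0.41·0.065467 = 0.0852366.
P(B | observation) = 0.015538 / 0.0852366 = 0.182292.

0.182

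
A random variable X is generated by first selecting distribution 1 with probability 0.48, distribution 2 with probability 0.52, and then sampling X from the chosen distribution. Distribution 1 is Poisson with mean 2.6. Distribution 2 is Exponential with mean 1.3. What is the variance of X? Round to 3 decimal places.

2.549

Per component, 1: μ=2.6, E[X²]=9.36; 2: μ=1.3, E[X²]=3.38.
E[X] = 0.48·2.6 + 0.52·1.3 = 1.924.
E[X²] = 0.48·9.36 + 0.52·3.38 = 6.2504.
Var(X) = E[X²] − (E[X])² = 6.2504 − 3.70178 = 2.54862.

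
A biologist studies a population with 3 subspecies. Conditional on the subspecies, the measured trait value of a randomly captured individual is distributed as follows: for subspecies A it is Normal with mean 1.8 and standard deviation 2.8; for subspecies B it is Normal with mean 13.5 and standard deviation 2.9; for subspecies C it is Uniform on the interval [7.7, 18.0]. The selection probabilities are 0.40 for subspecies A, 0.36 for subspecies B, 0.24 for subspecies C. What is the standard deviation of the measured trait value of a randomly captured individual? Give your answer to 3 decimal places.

6.305

Per component, A: μ=1.8, E[X²]=11.08; B: μ=13.5, E[X²]=190.66; C: μ=12.85, E[X²]=173.963.
E[X] = 0.4·1.8 + 0.36·13.5 + 0.24·12.85 = 8.664.
E[X²] = 0.4·11.08 + 0.36·190.66 + 0.24·173.963 = 114.821.
Var(X) = E[X²] − (E[X])² = 114.821 − 75.0649 = 39.7559.
SD(X) = √39.7559 = 6.30523.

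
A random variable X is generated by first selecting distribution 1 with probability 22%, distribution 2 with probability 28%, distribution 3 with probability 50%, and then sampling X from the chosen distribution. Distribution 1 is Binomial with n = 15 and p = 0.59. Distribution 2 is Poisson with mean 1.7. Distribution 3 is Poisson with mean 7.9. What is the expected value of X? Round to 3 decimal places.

Component means — 1: 8.85; 2: 1.7; 3: 7.9.
E[X] = 0.22·8.85 + 0.28·1.7 + 0.5·7.9 = 6.373.

6.373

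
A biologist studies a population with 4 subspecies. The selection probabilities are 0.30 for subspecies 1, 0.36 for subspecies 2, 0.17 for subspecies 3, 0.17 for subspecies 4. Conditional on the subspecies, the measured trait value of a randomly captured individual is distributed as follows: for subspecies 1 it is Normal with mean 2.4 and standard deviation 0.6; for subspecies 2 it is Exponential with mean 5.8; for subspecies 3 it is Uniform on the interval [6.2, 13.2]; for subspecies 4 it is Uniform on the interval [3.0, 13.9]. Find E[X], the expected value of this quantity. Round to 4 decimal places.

Component means — 1: 2.4; 2: 5.8; 3: 9.7; 4: 8.45.
E[X] = 0.3·2.4 + 0.36·5.8 + 0.17·9.7 + 0.17·8.45 = 5.8935.

5.8935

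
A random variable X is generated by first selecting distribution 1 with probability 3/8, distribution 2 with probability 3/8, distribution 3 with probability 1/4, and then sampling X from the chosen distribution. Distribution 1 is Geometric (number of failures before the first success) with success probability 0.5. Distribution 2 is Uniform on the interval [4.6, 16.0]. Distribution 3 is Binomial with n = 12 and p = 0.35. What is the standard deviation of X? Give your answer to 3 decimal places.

Per component, 1: μ=1, E[X²]=3; 2: μ=10.3, E[X²]=116.92; 3: μ=4.2, E[X²]=20.37.
E[X] = 0.375·1 + 0.375·10.3 + 0.25·4.2 = 5.2875.
E[X²] = 0.375·3 + 0.375·116.92 + 0.25·20.37 = 50.0625.
Var(X) = E[X²] − (E[X])² = 50.0625 − 27.9577 = 22.1048.
SD(X) = √22.1048 = 4.70158.

4.702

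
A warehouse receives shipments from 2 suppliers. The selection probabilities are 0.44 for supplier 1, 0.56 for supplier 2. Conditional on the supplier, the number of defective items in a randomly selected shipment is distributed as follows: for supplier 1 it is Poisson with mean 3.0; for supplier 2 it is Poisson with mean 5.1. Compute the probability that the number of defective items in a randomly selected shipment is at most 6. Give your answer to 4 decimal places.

Conditional on each supplier, P(X ≤ 6): 1: 0.966491; 2: 0.74742.
By total probability, P(X ≤ 6) = 0.44·0.966491 + 0.56·0.74742 = 0.843811.

0.8438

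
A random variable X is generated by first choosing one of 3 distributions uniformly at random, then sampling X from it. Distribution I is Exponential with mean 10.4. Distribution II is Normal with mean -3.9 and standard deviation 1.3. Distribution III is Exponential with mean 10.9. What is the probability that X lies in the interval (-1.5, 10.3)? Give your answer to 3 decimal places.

Conditional on each component, P(-1.5 < X < 10.3): I: 0.628566; II: 0.0324349; III: 0.611303.
By total probability, P(-1.5 < X < 10.3) = 0.333333·0.628566 + 0.333333·0.0324349 + 0.333333·0.611303 = 0.424101.

0.424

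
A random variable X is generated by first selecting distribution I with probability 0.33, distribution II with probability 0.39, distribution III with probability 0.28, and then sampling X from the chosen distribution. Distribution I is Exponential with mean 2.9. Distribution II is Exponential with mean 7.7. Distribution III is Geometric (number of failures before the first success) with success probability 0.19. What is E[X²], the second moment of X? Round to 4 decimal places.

For each component E[X²] = Var + (mean)², giving I: 16.82; II: 118.58; III: 40.6122.
Overall E[X²] = 0.33·16.82 + 0.39·118.58 + 0.28·40.6122 = 63.1682.

63.1682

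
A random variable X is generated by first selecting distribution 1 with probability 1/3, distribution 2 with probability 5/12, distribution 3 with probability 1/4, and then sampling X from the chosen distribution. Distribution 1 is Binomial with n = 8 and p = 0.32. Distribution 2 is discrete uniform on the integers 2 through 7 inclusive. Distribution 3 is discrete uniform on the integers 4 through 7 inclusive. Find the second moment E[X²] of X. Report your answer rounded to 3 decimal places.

For each component E[X²] = Var + (mean)², giving 1: 8.2944; 2: 23.1667; 3: 31.5.
Overall E[X²] = 0.333333·8.2944 + 0.416667·23.1667 + 0.25·31.5 = 20.2926.

20.293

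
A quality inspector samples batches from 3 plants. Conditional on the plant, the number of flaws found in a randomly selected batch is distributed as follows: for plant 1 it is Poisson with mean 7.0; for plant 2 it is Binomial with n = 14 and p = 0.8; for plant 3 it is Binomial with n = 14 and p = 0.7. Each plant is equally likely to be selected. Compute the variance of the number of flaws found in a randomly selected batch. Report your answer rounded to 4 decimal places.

Per component, 1: μ=7, E[X²]=56; 2: μ=11.2, E[X²]=127.68; 3: μ=9.8, E[X²]=98.98.
E[X] = 0.333333·7 + 0.333333·11.2 + 0.333333·9.8 = 9.33333.
E[X²] = 0.333333·56 + 0.333333·127.68 + 0.333333·98.98 = 94.22.
Var(X) = E[X²] − (E[X])² = 94.22 − 87.1111 = 7.10889.

7.1089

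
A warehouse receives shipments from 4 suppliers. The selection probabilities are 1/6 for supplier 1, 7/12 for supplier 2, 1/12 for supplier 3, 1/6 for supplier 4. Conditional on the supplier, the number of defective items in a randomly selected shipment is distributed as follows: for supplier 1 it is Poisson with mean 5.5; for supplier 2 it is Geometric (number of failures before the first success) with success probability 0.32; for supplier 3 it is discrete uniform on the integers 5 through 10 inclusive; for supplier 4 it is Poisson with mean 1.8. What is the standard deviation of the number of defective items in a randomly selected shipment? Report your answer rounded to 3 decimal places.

2.957

Per component, 1: μ=5.5, E[X²]=35.75; 2: μ=2.125, E[X²]=11.1562; 3: μ=7.5, E[X²]=59.1667; 4: μ=1.8, E[X²]=5.04.
E[X] = 0.166667·5.5 + 0.583333·2.125 + 0.0833333·7.5 + 0.166667·1.8 = 3.08125.
E[X²] = 0.166667·35.75 + 0.583333·11.1562 + 0.0833333·59.1667 + 0.166667·5.04 = 18.2367.
Var(X) = E[X²] − (E[X])² = 18.2367 − 9.4941 = 8.7426.
SD(X) = √8.7426 = 2.95679.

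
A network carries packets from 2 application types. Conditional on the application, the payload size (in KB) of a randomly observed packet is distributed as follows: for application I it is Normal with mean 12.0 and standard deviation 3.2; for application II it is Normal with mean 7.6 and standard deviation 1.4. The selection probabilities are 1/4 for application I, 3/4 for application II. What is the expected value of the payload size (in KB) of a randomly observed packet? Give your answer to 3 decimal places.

8.700

Component means — I: 12; II: 7.6.
E[X] = 0.25·12 + 0.75·7.6 = 8.7.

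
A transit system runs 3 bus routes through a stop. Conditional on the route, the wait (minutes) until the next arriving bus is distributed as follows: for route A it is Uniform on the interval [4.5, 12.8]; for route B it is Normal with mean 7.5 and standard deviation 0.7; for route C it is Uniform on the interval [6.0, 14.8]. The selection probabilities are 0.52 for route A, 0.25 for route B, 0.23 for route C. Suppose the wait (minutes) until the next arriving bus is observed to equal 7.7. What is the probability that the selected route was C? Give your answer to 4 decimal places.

Likelihoods f(7.7 | ·): A: 0.120482; B: 0.547124; C: 0.113636.
Posterior ∝ prior × likelihood. Numerator for C: 0.23·0.113636 = 0.0261364.
Normalizing constant: 0.52·0.120482 + 0.25·0.547124 + 0.23·0.113636 = 0.225568.
P(C | observation) = 0.0261364 / 0.225568 = 0.115869.

0.1159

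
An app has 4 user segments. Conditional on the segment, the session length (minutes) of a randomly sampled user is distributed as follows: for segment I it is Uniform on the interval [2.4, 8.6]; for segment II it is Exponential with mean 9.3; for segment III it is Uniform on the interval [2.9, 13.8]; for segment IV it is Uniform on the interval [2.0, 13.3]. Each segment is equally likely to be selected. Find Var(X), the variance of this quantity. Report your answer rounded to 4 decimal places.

29.5150

Per component, I: μ=5.5, E[X²]=33.4533; II: μ=9.3, E[X²]=172.98; III: μ=8.35, E[X²]=79.6233; IV: μ=7.65, E[X²]=69.1633.
E[X] = 0.25·5.5 + 0.25·9.3 + 0.25·8.35 + 0.25·7.65 = 7.7.
E[X²] = 0.25·33.4533 + 0.25·172.98 + 0.25·79.6233 + 0.25·69.1633 = 88.805.
Var(X) = E[X²] − (E[X])² = 88.805 − 59.29 = 29.515.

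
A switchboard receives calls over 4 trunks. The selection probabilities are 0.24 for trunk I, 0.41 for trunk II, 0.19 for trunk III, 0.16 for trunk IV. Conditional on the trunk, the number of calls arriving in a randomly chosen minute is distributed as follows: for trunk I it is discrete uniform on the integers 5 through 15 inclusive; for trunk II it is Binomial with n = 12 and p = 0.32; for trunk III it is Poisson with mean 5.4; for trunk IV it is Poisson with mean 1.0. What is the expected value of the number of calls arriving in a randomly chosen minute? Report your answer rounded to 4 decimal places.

5.1604

Component means — I: 10; II: 3.84; III: 5.4; IV: 1.
E[X] = 0.24·10 + 0.41·3.84 + 0.19·5.4 + 0.16·1 = 5.1604.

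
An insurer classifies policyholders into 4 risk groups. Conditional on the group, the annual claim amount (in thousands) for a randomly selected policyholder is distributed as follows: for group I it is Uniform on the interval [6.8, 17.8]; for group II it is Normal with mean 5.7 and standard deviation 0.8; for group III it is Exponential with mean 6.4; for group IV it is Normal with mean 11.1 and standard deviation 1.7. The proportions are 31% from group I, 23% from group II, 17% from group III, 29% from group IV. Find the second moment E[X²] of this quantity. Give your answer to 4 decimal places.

108.1410

For each component E[X²] = Var + (mean)², giving I: 161.373; II: 33.13; III: 81.92; IV: 126.1.
Overall E[X²] = 0.31·161.373 + 0.23·33.13 + 0.17·81.92 + 0.29·126.1 = 108.141.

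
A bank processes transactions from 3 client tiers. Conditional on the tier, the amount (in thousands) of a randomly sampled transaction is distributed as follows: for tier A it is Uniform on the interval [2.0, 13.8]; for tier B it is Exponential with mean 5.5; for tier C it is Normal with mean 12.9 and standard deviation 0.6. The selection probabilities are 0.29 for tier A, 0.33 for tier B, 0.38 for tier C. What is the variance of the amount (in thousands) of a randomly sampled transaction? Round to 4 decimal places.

Per component, A: μ=7.9, E[X²]=74.0133; B: μ=5.5, E[X²]=60.5; C: μ=12.9, E[X²]=166.77.
E[X] = 0.29·7.9 + 0.33·5.5 + 0.38·12.9 = 9.008.
E[X²] = 0.29·74.0133 + 0.33·60.5 + 0.38·166.77 = 104.801.
Var(X) = E[X²] − (E[X])² = 104.801 − 81.1441 = 23.6574.

23.6574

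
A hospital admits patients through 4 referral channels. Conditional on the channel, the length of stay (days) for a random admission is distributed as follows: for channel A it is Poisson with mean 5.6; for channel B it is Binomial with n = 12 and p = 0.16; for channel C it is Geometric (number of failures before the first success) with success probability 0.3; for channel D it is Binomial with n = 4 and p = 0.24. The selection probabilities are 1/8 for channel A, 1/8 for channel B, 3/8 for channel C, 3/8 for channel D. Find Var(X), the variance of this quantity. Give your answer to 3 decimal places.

Per component, A: μ=5.6, E[X²]=36.96; B: μ=1.92, E[X²]=5.2992; C: μ=2.33333, E[X²]=13.2222; D: μ=0.96, E[X²]=1.6512.
E[X] = 0.125·5.6 + 0.125·1.92 + 0.375·2.33333 + 0.375·0.96 = 2.175.
E[X²] = 0.125·36.96 + 0.125·5.2992 + 0.375·13.2222 + 0.375·1.6512 = 10.8599.
Var(X) = E[X²] − (E[X])² = 10.8599 − 4.73062 = 6.12931.

6.129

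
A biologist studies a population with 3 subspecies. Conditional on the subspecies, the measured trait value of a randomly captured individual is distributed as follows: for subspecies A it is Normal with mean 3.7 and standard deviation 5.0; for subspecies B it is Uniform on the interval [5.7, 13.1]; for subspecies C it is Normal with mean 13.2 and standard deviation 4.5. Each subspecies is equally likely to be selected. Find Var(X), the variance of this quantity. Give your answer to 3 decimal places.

31.847

Per component, A: μ=3.7, E[X²]=38.69; B: μ=9.4, E[X²]=92.9233; C: μ=13.2, E[X²]=194.49.
E[X] = 0.333333·3.7 + 0.333333·9.4 + 0.333333·13.2 = 8.76667.
E[X²] = 0.333333·38.69 + 0.333333·92.9233 + 0.333333·194.49 = 108.701.
Var(X) = E[X²] − (E[X])² = 108.701 − 76.8544 = 31.8467.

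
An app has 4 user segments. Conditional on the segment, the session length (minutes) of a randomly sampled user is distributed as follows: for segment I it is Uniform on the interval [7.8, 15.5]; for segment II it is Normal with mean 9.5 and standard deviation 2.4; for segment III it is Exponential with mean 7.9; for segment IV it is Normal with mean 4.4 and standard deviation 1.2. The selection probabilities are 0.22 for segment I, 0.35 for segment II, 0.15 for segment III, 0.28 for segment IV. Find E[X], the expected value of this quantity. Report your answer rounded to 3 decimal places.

Component means — I: 11.65; II: 9.5; III: 7.9; IV: 4.4.
E[X] = 0.22·11.65 + 0.35·9.5 + 0.15·7.9 + 0.28·4.4 = 8.305.

8.305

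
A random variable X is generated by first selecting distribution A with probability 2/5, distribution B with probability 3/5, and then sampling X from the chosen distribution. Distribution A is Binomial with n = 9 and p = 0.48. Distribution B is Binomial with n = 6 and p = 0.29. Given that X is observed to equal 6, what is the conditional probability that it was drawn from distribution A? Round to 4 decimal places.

Likelihoods P(X=6 | ·): A: 0.144456; B: 0.000594823.
Posterior ∝ prior × likelihood. Numerator for A: 0.4·0.144456 = 0.0577826.
Normalizing constant: 0.4·0.144456 + 0.6·0.000594823 = 0.0581394.
P(A | observation) = 0.0577826 / 0.0581394 = 0.993861.

0.9939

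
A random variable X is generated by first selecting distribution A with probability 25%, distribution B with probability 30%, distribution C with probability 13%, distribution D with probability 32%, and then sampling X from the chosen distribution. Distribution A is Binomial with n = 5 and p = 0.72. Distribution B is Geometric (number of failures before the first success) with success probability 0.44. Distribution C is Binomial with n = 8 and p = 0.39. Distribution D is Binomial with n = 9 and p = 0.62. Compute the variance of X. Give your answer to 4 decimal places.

Per component, A: μ=3.6, E[X²]=13.968; B: μ=1.27273, E[X²]=4.5124; C: μ=3.12, E[X²]=11.6376; D: μ=5.58, E[X²]=33.2568.
E[X] = 0.25·3.6 + 0.3·1.27273 + 0.13·3.12 + 0.32·5.58 = 3.47302.
E[X²] = 0.25·13.968 + 0.3·4.5124 + 0.13·11.6376 + 0.32·33.2568 = 17.0008.
Var(X) = E[X²] − (E[X])² = 17.0008 − 12.0619 = 4.93893.

4.9389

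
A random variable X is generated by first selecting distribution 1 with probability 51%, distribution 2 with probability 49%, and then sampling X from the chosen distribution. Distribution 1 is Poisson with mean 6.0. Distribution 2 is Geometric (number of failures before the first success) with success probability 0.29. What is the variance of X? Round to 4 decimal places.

10.3492

Per component, 1: μ=6, E[X²]=42; 2: μ=2.44828, E[X²]=14.4364.
E[X] = 0.51·6 + 0.49·2.44828 = 4.25966.
E[X²] = 0.51·42 + 0.49·14.4364 = 28.4938.
Var(X) = E[X²] − (E[X])² = 28.4938 − 18.1447 = 10.3492.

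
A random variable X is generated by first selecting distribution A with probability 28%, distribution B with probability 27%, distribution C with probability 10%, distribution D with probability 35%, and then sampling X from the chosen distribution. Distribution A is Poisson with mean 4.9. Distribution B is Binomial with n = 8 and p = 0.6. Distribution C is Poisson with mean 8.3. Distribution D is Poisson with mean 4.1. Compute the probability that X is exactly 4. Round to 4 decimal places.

0.1860

Conditional on each component, P(X = 4): A: 0.178867; B: 0.232243; C: 0.0491425; D: 0.195127.
By total probability, P(X = 4) = 0.28·0.178867 + 0.27·0.232243 + 0.1·0.0491425 + 0.35·0.195127 = 0.185997.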